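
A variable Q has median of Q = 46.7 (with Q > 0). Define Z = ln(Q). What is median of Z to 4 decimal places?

ln(Q) is monotone on this domain, so median of Z = ln(46.7) ≈ 3.8437.

median of Z = 3.8437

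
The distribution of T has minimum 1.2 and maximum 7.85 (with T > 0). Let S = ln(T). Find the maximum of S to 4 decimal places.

ln(T) is increasing on this domain, so max(S) comes from max(T) = 7.85: max(S) = ln(7.85) ≈ 2.0605.

max(S) = 2.0605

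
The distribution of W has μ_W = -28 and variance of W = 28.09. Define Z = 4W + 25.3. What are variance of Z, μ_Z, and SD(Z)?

variance of Z = 449.44, μ_Z = -86.7, SD(Z) = 21.2

Z = 4W + 25.3 is linear with a = 4, b = 25.3.
variance of Z = a²·variance of W = 4²·28.09 = 449.44 (the additive constant 25.3 does not affect variance).
μ_Z = a·μ_W + b = 4·(-28) + 25.3 = -86.7.
SD(W) = √28.09 = 5.3.
SD(Z) = |a|·SD(W) = |4|·5.3 = 21.2.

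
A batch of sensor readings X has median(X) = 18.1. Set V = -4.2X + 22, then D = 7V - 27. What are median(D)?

median(V) = (-4.2)·18.1 + 22 = -54.02.
median(D) = 7·(-54.02) + (-27) = -405.14.

median(D) = -405.14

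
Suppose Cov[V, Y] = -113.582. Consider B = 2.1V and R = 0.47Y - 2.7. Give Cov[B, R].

Cov[B, R] = a·c·Cov[V, Y] = 2.1·0.47·(-113.582) = -112.105434. Additive constants drop out.

Cov[B, R] = -112.105434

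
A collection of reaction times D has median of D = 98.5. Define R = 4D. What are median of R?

A linear map preserves order up to sign, so median of R = a·median of D + b = 4·98.5 = 394.

median of R = 394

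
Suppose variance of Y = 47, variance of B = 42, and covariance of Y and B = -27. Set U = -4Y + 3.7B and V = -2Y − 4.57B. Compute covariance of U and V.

covariance of U and V = -627.938

By bilinearity, covariance of U and V = ac·variance of Y + bd·variance of B + (ad+bc)·covariance of Y and B, with a=-4, b=3.7, c=-2, d=-4.57.
ac·variance of Y = (-4)·(-2)·47 = 376
bd·variance of B = 3.7·(-4.57)·42 = -710.178
(ad+bc)·covariance of Y and B = (10.88)·(-27) = -293.76
covariance of U and V = 376 + (-710.178) + (-293.76) = -627.938.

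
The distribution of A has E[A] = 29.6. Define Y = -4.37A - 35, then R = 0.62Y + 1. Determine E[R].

E[R] = -100.89824

E[Y] = (-4.37)·29.6 + (-35) = -164.352.
E[R] = 0.62·(-164.352) + 1 = -100.89824.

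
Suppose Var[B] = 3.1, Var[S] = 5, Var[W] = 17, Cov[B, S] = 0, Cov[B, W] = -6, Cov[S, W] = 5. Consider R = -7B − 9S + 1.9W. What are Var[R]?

Var[R] = a²·Var[B] + b²·Var[S] + c²·Var[W] + 2ab·Cov[B, S] + 2ac·Cov[B, W] + 2bc·Cov[S, W], with a = -7, b = -9, c = 1.9.
= 151.9 + 405 + 61.37 + 0 + 159.6 + (-171)
= 606.87.

Var[R] = 606.87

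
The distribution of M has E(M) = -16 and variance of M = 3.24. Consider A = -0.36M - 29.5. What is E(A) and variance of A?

E(A) = -23.74, variance of A = 0.419904

A = -0.36M - 29.5 is linear with a = -0.36, b = -29.5.
E(A) = a·E(M) + b = (-0.36)·(-16) + (-29.5) = -23.74.
variance of A = a²·variance of M = (-0.36)²·3.24 = 0.419904 (the additive constant -29.5 does not affect variance).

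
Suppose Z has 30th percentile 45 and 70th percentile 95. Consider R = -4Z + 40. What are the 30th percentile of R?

Since a = -4 < 0 the transformation is decreasing, reversing order: the 30th percentile of R corresponds to the 70th percentile of Z.
So P_{30}(R) = a·P_{70}(Z) + b = (-4)·95 + 40 = -340.

30th percentile of R = -340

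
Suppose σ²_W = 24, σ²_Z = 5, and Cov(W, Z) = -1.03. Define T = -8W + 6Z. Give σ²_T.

σ²_T = 1814.88

σ²_T = a²·σ²_W + b²·σ²_Z + 2ab·Cov(W, Z) with a = -8, b = 6.
= (-8)²·24 + 6²·5 + 2·(-8)·6·(-1.03)
= 1536 + 180 + 98.88 = 1814.88.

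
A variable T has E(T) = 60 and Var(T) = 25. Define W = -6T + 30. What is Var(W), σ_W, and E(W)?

Var(W) = 900, σ_W = 30, E(W) = -330

W = -6T + 30 is linear with a = -6, b = 30.
Var(W) = a²·Var(T) = (-6)²·25 = 900 (the additive constant 30 does not affect variance).
σ_T = √25 = 5.
σ_W = |a|·σ_T = |-6|·5 = 30.
E(W) = a·E(T) + b = (-6)·60 + 30 = -330.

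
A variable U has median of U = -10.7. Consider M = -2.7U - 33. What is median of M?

A linear map preserves order up to sign, so median of M = a·median of U + b = (-2.7)·(-10.7) + (-33) = -4.11.

median of M = -4.11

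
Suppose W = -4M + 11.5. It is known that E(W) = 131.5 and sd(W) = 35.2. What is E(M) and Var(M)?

From W = -4M + 11.5: E(W) = a·E(M) + b, so E(M) = (E(W) − b)/a = (131.5 − 11.5)/(-4) = -30.
Var(W) = 35.2² = 1239.04.
Var(W) = a²·Var(M), so Var(M) = 1239.04/(-4)² = 77.44.

E(M) = -30, Var(M) = 77.44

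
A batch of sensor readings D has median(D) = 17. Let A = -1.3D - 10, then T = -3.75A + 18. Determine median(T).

median(T) = 138.375

median(A) = (-1.3)·17 + (-10) = -32.1.
median(T) = (-3.75)·(-32.1) + 18 = 138.375.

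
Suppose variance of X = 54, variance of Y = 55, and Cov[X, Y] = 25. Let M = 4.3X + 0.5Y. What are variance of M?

variance of M = a²·variance of X + b²·variance of Y + 2ab·Cov[X, Y] with a = 4.3, b = 0.5.
= 4.3²·54 + 0.5²·55 + 2·4.3·0.5·25
= 998.46 + 13.75 + 107.5 = 1119.71.

variance of M = 1119.71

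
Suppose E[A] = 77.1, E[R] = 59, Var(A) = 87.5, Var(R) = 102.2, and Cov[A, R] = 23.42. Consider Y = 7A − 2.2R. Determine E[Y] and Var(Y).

E[Y] = 7·E[A] + (-2.2)·E[R] = 7·77.1 + (-2.2)·59 = 409.9.
Var(Y) = a²·Var(A) + b²·Var(R) + 2ab·Cov[A, R] with a = 7, b = -2.2.
= 7²·87.5 + (-2.2)²·102.2 + 2·7·(-2.2)·23.42
= 4287.5 + 494.648 + (-721.336) = 4060.812.

E[Y] = 409.9, Var(Y) = 4060.812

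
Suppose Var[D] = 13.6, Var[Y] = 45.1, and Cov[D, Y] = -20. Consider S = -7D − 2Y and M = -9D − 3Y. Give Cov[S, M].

By bilinearity, Cov[S, M] = ac·Var[D] + bd·Var[Y] + (ad+bc)·Cov[D, Y], with a=-7, b=-2, c=-9, d=-3.
ac·Var[D] = (-7)·(-9)·13.6 = 856.8
bd·Var[Y] = (-2)·(-3)·45.1 = 270.6
(ad+bc)·Cov[D, Y] = (39)·(-20) = -780
Cov[S, M] = 856.8 + 270.6 + (-780) = 347.4.

Cov[S, M] = 347.4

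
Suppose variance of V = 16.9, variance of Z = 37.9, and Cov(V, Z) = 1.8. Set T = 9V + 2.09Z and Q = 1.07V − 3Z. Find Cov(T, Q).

By bilinearity, Cov(T, Q) = ac·variance of V + bd·variance of Z + (ad+bc)·Cov(V, Z), with a=9, b=2.09, c=1.07, d=-3.
ac·variance of V = 9·1.07·16.9 = 162.747
bd·variance of Z = 2.09·(-3)·37.9 = -237.633
(ad+bc)·Cov(V, Z) = (-24.7637)·1.8 = -44.57466
Cov(T, Q) = 162.747 + (-237.633) + (-44.57466) = -119.46066.

Cov(T, Q) = -119.46066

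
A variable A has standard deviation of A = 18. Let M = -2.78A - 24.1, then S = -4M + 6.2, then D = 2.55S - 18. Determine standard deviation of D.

standard deviation of D = 510.408

standard deviation of M = |-2.78|·18 = 50.04.
standard deviation of S = |-4|·50.04 = 200.16.
standard deviation of D = |2.55|·200.16 = 510.408.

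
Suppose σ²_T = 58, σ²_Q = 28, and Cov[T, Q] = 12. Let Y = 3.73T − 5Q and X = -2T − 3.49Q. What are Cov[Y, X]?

Cov[Y, X] = 19.7076

By bilinearity, Cov[Y, X] = ac·σ²_T + bd·σ²_Q + (ad+bc)·Cov[T, Q], with a=3.73, b=-5, c=-2, d=-3.49.
ac·σ²_T = 3.73·(-2)·58 = -432.68
bd·σ²_Q = (-5)·(-3.49)·28 = 488.6
(ad+bc)·Cov[T, Q] = (-3.0177)·12 = -36.2124
Cov[Y, X] = -432.68 + 488.6 + (-36.2124) = 19.7076.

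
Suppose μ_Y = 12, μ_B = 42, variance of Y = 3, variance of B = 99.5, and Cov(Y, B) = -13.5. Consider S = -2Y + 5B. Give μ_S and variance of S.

μ_S = 186, variance of S = 2769.5

μ_S = (-2)·μ_Y + 5·μ_B = (-2)·12 + 5·42 = 186.
variance of S = a²·variance of Y + b²·variance of B + 2ab·Cov(Y, B) with a = -2, b = 5.
= (-2)²·3 + 5²·99.5 + 2·(-2)·5·(-13.5)
= 12 + 2487.5 + 270 = 2769.5.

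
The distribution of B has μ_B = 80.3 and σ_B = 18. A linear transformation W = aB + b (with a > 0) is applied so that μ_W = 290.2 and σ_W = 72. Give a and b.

a = 4, b = -31

σ_W = a·σ_B (a > 0), so a = 72/18 = 4.
μ_W = a·μ_B + b, so b = 290.2 − 4·80.3 = -31.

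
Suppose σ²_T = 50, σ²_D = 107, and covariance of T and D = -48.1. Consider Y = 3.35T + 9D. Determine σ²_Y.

σ²_Y = a²·σ²_T + b²·σ²_D + 2ab·covariance of T and D with a = 3.35, b = 9.
= 3.35²·50 + 9²·107 + 2·3.35·9·(-48.1)
= 561.125 + 8667 + (-2900.43) = 6327.695.

σ²_Y = 6327.695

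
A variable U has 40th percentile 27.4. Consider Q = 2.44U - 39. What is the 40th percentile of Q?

40th percentile of Q = 27.856

Since a = 2.44 > 0 the transformation is increasing, so the 40th percentile of Q = a·(P_{40} of U) + b = 2.44·27.4 + (-39) = 27.856.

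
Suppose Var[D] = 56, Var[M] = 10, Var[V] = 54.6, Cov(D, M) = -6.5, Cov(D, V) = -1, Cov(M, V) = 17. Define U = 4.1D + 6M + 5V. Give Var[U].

Var[U] = a²·Var[D] + b²·Var[M] + c²·Var[V] + 2ab·Cov(D, M) + 2ac·Cov(D, V) + 2bc·Cov(M, V), with a = 4.1, b = 6, c = 5.
= 941.36 + 360 + 1365 + (-319.8) + (-41) + 1020
= 3325.56.

Var[U] = 3325.56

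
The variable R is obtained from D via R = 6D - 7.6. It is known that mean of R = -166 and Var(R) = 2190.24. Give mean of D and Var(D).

From R = 6D - 7.6: mean of R = a·mean of D + b, so mean of D = (mean of R − b)/a = (-166 − (-7.6))/6 = -26.4.
Var(R) = a²·Var(D), so Var(D) = 2190.24/6² = 60.84.

mean of D = -26.4, Var(D) = 60.84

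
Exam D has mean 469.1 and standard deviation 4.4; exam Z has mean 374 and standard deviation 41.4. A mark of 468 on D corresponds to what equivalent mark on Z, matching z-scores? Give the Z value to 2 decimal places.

z = (468 − 469.1)/4.4 = -0.25.
Z = 374 + z·41.4 = 374 + (468 − 469.1)·41.4/4.4 = 363.65.

Z = 363.65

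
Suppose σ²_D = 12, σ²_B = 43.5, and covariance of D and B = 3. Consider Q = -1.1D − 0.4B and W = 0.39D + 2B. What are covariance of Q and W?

covariance of Q and W = -47.016

By bilinearity, covariance of Q and W = ac·σ²_D + bd·σ²_B + (ad+bc)·covariance of D and B, with a=-1.1, b=-0.4, c=0.39, d=2.
ac·σ²_D = (-1.1)·0.39·12 = -5.148
bd·σ²_B = (-0.4)·2·43.5 = -34.8
(ad+bc)·covariance of D and B = (-2.356)·3 = -7.068
covariance of Q and W = -5.148 + (-34.8) + (-7.068) = -47.016.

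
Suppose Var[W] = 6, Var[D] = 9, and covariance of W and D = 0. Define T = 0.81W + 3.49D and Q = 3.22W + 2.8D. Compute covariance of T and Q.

covariance of T and Q = 103.5972

By bilinearity, covariance of T and Q = ac·Var[W] + bd·Var[D] + (ad+bc)·covariance of W and D, with a=0.81, b=3.49, c=3.22, d=2.8.
ac·Var[W] = 0.81·3.22·6 = 15.6492
bd·Var[D] = 3.49·2.8·9 = 87.948
(ad+bc)·covariance of W and D = (13.5058)·0 = 0
covariance of T and Q = 15.6492 + 87.948 + 0 = 103.5972.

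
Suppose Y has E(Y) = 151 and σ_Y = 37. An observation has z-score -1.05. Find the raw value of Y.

Y = 112.15

Y = E(Y) + z·σ_Y = 151 + (-1.05)·37 = 112.15.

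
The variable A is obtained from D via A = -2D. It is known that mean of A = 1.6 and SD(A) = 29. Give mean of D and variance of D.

From A = -2D: mean of A = a·mean of D + b, so mean of D = (mean of A − b)/a = (1.6 − 0)/(-2) = -0.8.
variance of A = 29² = 841.
variance of A = a²·variance of D, so variance of D = 841/(-2)² = 210.25.

mean of D = -0.8, variance of D = 210.25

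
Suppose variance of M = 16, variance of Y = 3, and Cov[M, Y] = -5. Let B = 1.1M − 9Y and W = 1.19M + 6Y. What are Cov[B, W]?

Cov[B, W] = -120.506

By bilinearity, Cov[B, W] = ac·variance of M + bd·variance of Y + (ad+bc)·Cov[M, Y], with a=1.1, b=-9, c=1.19, d=6.
ac·variance of M = 1.1·1.19·16 = 20.944
bd·variance of Y = (-9)·6·3 = -162
(ad+bc)·Cov[M, Y] = (-4.11)·(-5) = 20.55
Cov[B, W] = 20.944 + (-162) + 20.55 = -120.506.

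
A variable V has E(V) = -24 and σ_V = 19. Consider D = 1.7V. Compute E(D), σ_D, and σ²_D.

D = 1.7V is linear with a = 1.7, b = 0.
E(D) = a·E(V) + b = 1.7·(-24) = -40.8.
σ_D = |a|·σ_V = |1.7|·19 = 32.3.
σ²_V = 19² = 361.
σ²_D = a²·σ²_V = 1.7²·361 = 1043.29.

E(D) = -40.8, σ_D = 32.3, σ²_D = 1043.29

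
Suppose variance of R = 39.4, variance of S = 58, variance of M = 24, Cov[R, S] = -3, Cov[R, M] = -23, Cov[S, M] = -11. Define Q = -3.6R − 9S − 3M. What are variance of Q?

variance of Q = 4139.424

variance of Q = a²·variance of R + b²·variance of S + c²·variance of M + 2ab·Cov[R, S] + 2ac·Cov[R, M] + 2bc·Cov[S, M], with a = -3.6, b = -9, c = -3.
= 510.624 + 4698 + 216 + (-194.4) + (-496.8) + (-594)
= 4139.424.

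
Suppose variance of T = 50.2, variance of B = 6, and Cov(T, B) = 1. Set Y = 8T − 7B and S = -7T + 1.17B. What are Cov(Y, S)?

By bilinearity, Cov(Y, S) = ac·variance of T + bd·variance of B + (ad+bc)·Cov(T, B), with a=8, b=-7, c=-7, d=1.17.
ac·variance of T = 8·(-7)·50.2 = -2811.2
bd·variance of B = (-7)·1.17·6 = -49.14
(ad+bc)·Cov(T, B) = (58.36)·1 = 58.36
Cov(Y, S) = -2811.2 + (-49.14) + 58.36 = -2801.98.

Cov(Y, S) = -2801.98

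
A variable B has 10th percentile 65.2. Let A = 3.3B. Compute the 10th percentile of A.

10th percentile of A = 215.16

Since a = 3.3 > 0 the transformation is increasing, so the 10th percentile of A = a·(P_{10} of B) + b = 3.3·65.2 = 215.16.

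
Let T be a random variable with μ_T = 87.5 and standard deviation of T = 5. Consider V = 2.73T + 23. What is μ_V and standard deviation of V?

V = 2.73T + 23 is linear with a = 2.73, b = 23.
μ_V = a·μ_T + b = 2.73·87.5 + 23 = 261.875.
standard deviation of V = |a|·standard deviation of T = |2.73|·5 = 13.65.

μ_V = 261.875, standard deviation of V = 13.65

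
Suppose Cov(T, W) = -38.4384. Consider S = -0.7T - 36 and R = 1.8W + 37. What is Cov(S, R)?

Cov(S, R) = a·c·Cov(T, W) = (-0.7)·1.8·(-38.4384) = 48.432384. Additive constants drop out.

Cov(S, R) = 48.432384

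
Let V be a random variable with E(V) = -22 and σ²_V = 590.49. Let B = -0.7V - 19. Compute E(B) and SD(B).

E(B) = -3.6, SD(B) = 17.01

B = -0.7V - 19 is linear with a = -0.7, b = -19.
E(B) = a·E(V) + b = (-0.7)·(-22) + (-19) = -3.6.
SD(V) = √590.49 = 24.3.
SD(B) = |a|·SD(V) = |-0.7|·24.3 = 17.01.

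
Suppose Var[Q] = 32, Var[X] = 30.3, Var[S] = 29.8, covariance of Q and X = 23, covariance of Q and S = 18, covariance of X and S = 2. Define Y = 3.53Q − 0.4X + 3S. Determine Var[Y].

Var[Y] = 983.2848

Var[Y] = a²·Var[Q] + b²·Var[X] + c²·Var[S] + 2ab·covariance of Q and X + 2ac·covariance of Q and S + 2bc·covariance of X and S, with a = 3.53, b = -0.4, c = 3.
= 398.7488 + 4.848 + 268.2 + (-64.952) + 381.24 + (-4.8)
= 983.2848.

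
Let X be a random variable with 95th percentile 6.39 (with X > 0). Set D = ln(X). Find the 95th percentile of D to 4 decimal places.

ln(X) is increasing, so P_{95}(D) = g(P_{95}(X)) ≈ 1.8547.

95th percentile of D = 1.8547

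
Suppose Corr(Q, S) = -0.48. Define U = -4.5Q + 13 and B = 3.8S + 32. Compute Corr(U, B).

Corr(U, B) = 0.48

Linear rescalings preserve |correlation|; the slopes -4.5 and 3.8 have opposite signs, so the correlation flips sign: Corr(U, B) = −Corr(Q, S) = 0.48.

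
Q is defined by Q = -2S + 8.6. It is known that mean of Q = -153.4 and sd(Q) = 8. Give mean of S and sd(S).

mean of S = 81, sd(S) = 4

From Q = -2S + 8.6: mean of Q = a·mean of S + b, so mean of S = (mean of Q − b)/a = (-153.4 − 8.6)/(-2) = 81.
sd(Q) = |a|·sd(S), so sd(S) = 8/|-2| = 4.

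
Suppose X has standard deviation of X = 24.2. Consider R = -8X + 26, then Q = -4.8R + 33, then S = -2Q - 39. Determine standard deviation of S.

standard deviation of S = 1858.56

standard deviation of R = |-8|·24.2 = 193.6.
standard deviation of Q = |-4.8|·193.6 = 929.28.
standard deviation of S = |-2|·929.28 = 1858.56.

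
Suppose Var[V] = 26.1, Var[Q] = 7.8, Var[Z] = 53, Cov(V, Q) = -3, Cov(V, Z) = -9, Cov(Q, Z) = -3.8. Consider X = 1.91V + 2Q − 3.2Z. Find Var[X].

Var[X] = a²·Var[V] + b²·Var[Q] + c²·Var[Z] + 2ab·Cov(V, Q) + 2ac·Cov(V, Z) + 2bc·Cov(Q, Z), with a = 1.91, b = 2, c = -3.2.
= 95.21541 + 31.2 + 542.72 + (-22.92) + 110.016 + 48.64
= 804.87141.

Var[X] = 804.87141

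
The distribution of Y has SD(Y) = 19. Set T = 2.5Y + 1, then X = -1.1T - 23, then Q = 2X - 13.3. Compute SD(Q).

SD(T) = |2.5|·19 = 47.5.
SD(X) = |-1.1|·47.5 = 52.25.
SD(Q) = |2|·52.25 = 104.5.

SD(Q) = 104.5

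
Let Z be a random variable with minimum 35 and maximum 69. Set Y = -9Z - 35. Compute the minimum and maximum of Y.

a = -9 < 0, so order reverses: min(Y) = a·max(Z)+b = (-9)·69 + (-35) = -656; max(Y) = a·min(Z)+b = (-9)·35 + (-35) = -350.

min(Y) = -656, max(Y) = -350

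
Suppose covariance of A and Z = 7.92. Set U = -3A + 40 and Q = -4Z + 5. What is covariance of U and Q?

covariance of U and Q = 95.04

covariance of U and Q = a·c·covariance of A and Z = (-3)·(-4)·7.92 = 95.04. Additive constants drop out.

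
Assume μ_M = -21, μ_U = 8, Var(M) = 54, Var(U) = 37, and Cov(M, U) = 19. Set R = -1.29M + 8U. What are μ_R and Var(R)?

μ_R = (-1.29)·μ_M + 8·μ_U = (-1.29)·(-21) + 8·8 = 91.09.
Var(R) = a²·Var(M) + b²·Var(U) + 2ab·Cov(M, U) with a = -1.29, b = 8.
= (-1.29)²·54 + 8²·37 + 2·(-1.29)·8·19
= 89.8614 + 2368 + (-392.16) = 2065.7014.

μ_R = 91.09, Var(R) = 2065.7014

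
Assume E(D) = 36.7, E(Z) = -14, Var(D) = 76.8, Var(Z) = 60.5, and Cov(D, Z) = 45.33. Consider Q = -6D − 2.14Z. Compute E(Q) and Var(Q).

E(Q) = (-6)·E(D) + (-2.14)·E(Z) = (-6)·36.7 + (-2.14)·(-14) = -190.24.
Var(Q) = a²·Var(D) + b²·Var(Z) + 2ab·Cov(D, Z) with a = -6, b = -2.14.
= (-6)²·76.8 + (-2.14)²·60.5 + 2·(-6)·(-2.14)·45.33
= 2764.8 + 277.0658 + 1164.0744 = 4205.9402.

E(Q) = -190.24, Var(Q) = 4205.9402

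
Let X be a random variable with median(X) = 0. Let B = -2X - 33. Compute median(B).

median(B) = -33

A linear map preserves order up to sign, so median(B) = a·median(X) + b = (-2)·0 + (-33) = -33.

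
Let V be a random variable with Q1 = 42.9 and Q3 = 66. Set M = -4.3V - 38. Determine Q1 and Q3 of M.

Q1(M) = -321.8, Q3(M) = -222.47

a = -4.3 < 0 reverses order: Q1(M) comes from Q3(V), Q3(M) from Q1(V).
Q1(M) = (-4.3)·66 + (-38) = -321.8; Q3(M) = (-4.3)·42.9 + (-38) = -222.47.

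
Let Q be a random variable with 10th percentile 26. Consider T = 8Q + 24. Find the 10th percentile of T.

Since a = 8 > 0 the transformation is increasing, so the 10th percentile of T = a·(P_{10} of Q) + b = 8·26 + 24 = 232.

10th percentile of T = 232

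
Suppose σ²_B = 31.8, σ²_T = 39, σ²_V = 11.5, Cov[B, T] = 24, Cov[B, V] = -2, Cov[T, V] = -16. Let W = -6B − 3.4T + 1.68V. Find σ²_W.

σ²_W = 2830.4016

σ²_W = a²·σ²_B + b²·σ²_T + c²·σ²_V + 2ab·Cov[B, T] + 2ac·Cov[B, V] + 2bc·Cov[T, V], with a = -6, b = -3.4, c = 1.68.
= 1144.8 + 450.84 + 32.4576 + 979.2 + 40.32 + 182.784
= 2830.4016.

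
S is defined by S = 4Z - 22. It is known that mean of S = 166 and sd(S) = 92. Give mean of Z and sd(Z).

From S = 4Z - 22: mean of S = a·mean of Z + b, so mean of Z = (mean of S − b)/a = (166 − (-22))/4 = 47.
sd(S) = |a|·sd(Z), so sd(Z) = 92/|4| = 23.

mean of Z = 47, sd(Z) = 23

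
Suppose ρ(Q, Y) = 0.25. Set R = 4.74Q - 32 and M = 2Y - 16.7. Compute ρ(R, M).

Linear rescalings preserve correlation up to sign; here the slopes 4.74 and 2 have the same sign, so ρ(R, M) = ρ(Q, Y) = 0.25.

ρ(R, M) = 0.25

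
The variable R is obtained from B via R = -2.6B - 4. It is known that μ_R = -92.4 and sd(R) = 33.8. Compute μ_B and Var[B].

From R = -2.6B - 4: μ_R = a·μ_B + b, so μ_B = (μ_R − b)/a = (-92.4 − (-4))/(-2.6) = 34.
Var[R] = 33.8² = 1142.44.
Var[R] = a²·Var[B], so Var[B] = 1142.44/(-2.6)² = 169.

μ_B = 34, Var[B] = 169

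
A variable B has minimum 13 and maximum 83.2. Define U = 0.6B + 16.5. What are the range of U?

Range(U) = 42.12

Range of B = 83.2 − 13 = 70.2.
Range(U) = |a|·Range(B) = |0.6|·70.2 = 42.12.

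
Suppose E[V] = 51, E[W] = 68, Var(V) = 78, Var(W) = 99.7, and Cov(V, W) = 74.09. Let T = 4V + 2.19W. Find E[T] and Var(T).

E[T] = 352.92, Var(T) = 3024.22797

E[T] = 4·E[V] + 2.19·E[W] = 4·51 + 2.19·68 = 352.92.
Var(T) = a²·Var(V) + b²·Var(W) + 2ab·Cov(V, W) with a = 4, b = 2.19.
= 4²·78 + 2.19²·99.7 + 2·4·2.19·74.09
= 1248 + 478.17117 + 1298.0568 = 3024.22797.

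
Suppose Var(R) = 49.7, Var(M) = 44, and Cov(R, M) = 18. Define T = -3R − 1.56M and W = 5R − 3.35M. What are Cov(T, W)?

By bilinearity, Cov(T, W) = ac·Var(R) + bd·Var(M) + (ad+bc)·Cov(R, M), with a=-3, b=-1.56, c=5, d=-3.35.
ac·Var(R) = (-3)·5·49.7 = -745.5
bd·Var(M) = (-1.56)·(-3.35)·44 = 229.944
(ad+bc)·Cov(R, M) = (2.25)·18 = 40.5
Cov(T, W) = -745.5 + 229.944 + 40.5 = -475.056.

Cov(T, W) = -475.056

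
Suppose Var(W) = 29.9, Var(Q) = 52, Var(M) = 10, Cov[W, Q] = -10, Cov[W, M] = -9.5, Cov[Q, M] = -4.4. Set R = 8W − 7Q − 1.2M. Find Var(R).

Var(R) = a²·Var(W) + b²·Var(Q) + c²·Var(M) + 2ab·Cov[W, Q] + 2ac·Cov[W, M] + 2bc·Cov[Q, M], with a = 8, b = -7, c = -1.2.
= 1913.6 + 2548 + 14.4 + 1120 + 182.4 + (-73.92)
= 5704.48.

Var(R) = 5704.48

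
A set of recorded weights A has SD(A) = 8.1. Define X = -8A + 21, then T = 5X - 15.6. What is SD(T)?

SD(T) = 324

SD(X) = |-8|·8.1 = 64.8.
SD(T) = |5|·64.8 = 324.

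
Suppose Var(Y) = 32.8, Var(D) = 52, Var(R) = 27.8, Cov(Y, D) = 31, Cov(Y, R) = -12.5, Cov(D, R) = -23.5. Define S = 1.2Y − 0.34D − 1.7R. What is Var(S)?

Var(S) = a²·Var(Y) + b²·Var(D) + c²·Var(R) + 2ab·Cov(Y, D) + 2ac·Cov(Y, R) + 2bc·Cov(D, R), with a = 1.2, b = -0.34, c = -1.7.
= 47.232 + 6.0112 + 80.342 + (-25.296) + 51 + (-27.166)
= 132.1232.

Var(S) = 132.1232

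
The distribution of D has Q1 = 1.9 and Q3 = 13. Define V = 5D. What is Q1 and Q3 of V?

Q1(V) = 9.5, Q3(V) = 65

a = 5 > 0: Q1(V) = a·Q1(D)+b = 9.5, Q3(V) = a·Q3(D)+b = 65.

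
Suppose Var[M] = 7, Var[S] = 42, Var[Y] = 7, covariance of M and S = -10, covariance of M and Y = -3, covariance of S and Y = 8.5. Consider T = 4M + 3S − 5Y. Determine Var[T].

Var[T] = 290

Var[T] = a²·Var[M] + b²·Var[S] + c²·Var[Y] + 2ab·covariance of M and S + 2ac·covariance of M and Y + 2bc·covariance of S and Y, with a = 4, b = 3, c = -5.
= 112 + 378 + 175 + (-240) + 120 + (-255)
= 290.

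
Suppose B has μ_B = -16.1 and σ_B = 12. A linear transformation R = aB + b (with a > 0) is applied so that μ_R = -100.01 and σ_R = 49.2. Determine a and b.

σ_R = a·σ_B (a > 0), so a = 49.2/12 = 4.1.
μ_R = a·μ_B + b, so b = -100.01 − 4.1·(-16.1) = -34.

a = 4.1, b = -34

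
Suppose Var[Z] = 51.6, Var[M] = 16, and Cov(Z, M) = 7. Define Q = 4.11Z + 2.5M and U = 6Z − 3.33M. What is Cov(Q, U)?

Cov(Q, U) = 1148.4519

By bilinearity, Cov(Q, U) = ac·Var[Z] + bd·Var[M] + (ad+bc)·Cov(Z, M), with a=4.11, b=2.5, c=6, d=-3.33.
ac·Var[Z] = 4.11·6·51.6 = 1272.456
bd·Var[M] = 2.5·(-3.33)·16 = -133.2
(ad+bc)·Cov(Z, M) = (1.3137)·7 = 9.1959
Cov(Q, U) = 1272.456 + (-133.2) + 9.1959 = 1148.4519.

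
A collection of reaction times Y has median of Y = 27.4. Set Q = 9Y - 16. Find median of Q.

A linear map preserves order up to sign, so median of Q = a·median of Y + b = 9·27.4 + (-16) = 230.6.

median of Q = 230.6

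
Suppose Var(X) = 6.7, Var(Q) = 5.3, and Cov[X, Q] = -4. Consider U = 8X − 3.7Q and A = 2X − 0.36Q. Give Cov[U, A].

By bilinearity, Cov[U, A] = ac·Var(X) + bd·Var(Q) + (ad+bc)·Cov[X, Q], with a=8, b=-3.7, c=2, d=-0.36.
ac·Var(X) = 8·2·6.7 = 107.2
bd·Var(Q) = (-3.7)·(-0.36)·5.3 = 7.0596
(ad+bc)·Cov[X, Q] = (-10.28)·(-4) = 41.12
Cov[U, A] = 107.2 + 7.0596 + 41.12 = 155.3796.

Cov[U, A] = 155.3796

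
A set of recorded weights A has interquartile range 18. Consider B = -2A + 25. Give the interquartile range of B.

Under B = aA + b, IQR(B) = |a|·IQR(A) = |-2|·18 = 36 (shifts cancel; spread scales by |a|).

IQR(B) = 36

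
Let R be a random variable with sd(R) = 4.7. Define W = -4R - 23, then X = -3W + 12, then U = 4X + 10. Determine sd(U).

sd(U) = 225.6

sd(W) = |-4|·4.7 = 18.8.
sd(X) = |-3|·18.8 = 56.4.
sd(U) = |4|·56.4 = 225.6.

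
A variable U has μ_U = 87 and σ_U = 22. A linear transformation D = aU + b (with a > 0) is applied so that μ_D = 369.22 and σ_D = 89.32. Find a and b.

a = 4.06, b = 16

σ_D = a·σ_U (a > 0), so a = 89.32/22 = 4.06.
μ_D = a·μ_U + b, so b = 369.22 − 4.06·87 = 16.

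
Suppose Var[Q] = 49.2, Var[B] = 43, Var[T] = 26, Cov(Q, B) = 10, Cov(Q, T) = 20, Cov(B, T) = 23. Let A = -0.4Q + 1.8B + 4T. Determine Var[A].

Var[A] = a²·Var[Q] + b²·Var[B] + c²·Var[T] + 2ab·Cov(Q, B) + 2ac·Cov(Q, T) + 2bc·Cov(B, T), with a = -0.4, b = 1.8, c = 4.
= 7.872 + 139.32 + 416 + (-14.4) + (-64) + 331.2
= 815.992.

Var[A] = 815.992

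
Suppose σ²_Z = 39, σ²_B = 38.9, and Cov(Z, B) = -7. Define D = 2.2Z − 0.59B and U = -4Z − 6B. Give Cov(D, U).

Cov(D, U) = -129.614

By bilinearity, Cov(D, U) = ac·σ²_Z + bd·σ²_B + (ad+bc)·Cov(Z, B), with a=2.2, b=-0.59, c=-4, d=-6.
ac·σ²_Z = 2.2·(-4)·39 = -343.2
bd·σ²_B = (-0.59)·(-6)·38.9 = 137.706
(ad+bc)·Cov(Z, B) = (-10.84)·(-7) = 75.88
Cov(D, U) = -343.2 + 137.706 + 75.88 = -129.614.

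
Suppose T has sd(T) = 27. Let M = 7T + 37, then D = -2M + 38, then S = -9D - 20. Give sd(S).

sd(S) = 3402

sd(M) = |7|·27 = 189.
sd(D) = |-2|·189 = 378.
sd(S) = |-9|·378 = 3402.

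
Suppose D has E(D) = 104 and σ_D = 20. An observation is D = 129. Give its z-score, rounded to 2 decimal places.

z = (D − E(D)) / σ_D = (129 − 104) / 20 = 1.25.

z = 1.25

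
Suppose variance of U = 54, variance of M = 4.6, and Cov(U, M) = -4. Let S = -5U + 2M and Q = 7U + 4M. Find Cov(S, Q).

Cov(S, Q) = -1829.2

By bilinearity, Cov(S, Q) = ac·variance of U + bd·variance of M + (ad+bc)·Cov(U, M), with a=-5, b=2, c=7, d=4.
ac·variance of U = (-5)·7·54 = -1890
bd·variance of M = 2·4·4.6 = 36.8
(ad+bc)·Cov(U, M) = (-6)·(-4) = 24
Cov(S, Q) = -1890 + 36.8 + 24 = -1829.2.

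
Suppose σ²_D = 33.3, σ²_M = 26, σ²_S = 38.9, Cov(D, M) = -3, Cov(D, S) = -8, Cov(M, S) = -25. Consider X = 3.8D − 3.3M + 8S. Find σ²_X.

σ²_X = 4162.432

σ²_X = a²·σ²_D + b²·σ²_M + c²·σ²_S + 2ab·Cov(D, M) + 2ac·Cov(D, S) + 2bc·Cov(M, S), with a = 3.8, b = -3.3, c = 8.
= 480.852 + 283.14 + 2489.6 + 75.24 + (-486.4) + 1320
= 4162.432.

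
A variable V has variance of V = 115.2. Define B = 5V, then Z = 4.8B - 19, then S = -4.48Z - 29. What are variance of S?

variance of B = 5²·115.2 = 2880.
variance of Z = 4.8²·2880 = 66355.2.
variance of S = (-4.48)²·66355.2 = 1331775.40608.

variance of S = 1331775.40608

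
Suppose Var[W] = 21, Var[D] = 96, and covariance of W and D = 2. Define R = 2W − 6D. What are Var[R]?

Var[R] = a²·Var[W] + b²·Var[D] + 2ab·covariance of W and D with a = 2, b = -6.
= 2²·21 + (-6)²·96 + 2·2·(-6)·2
= 84 + 3456 + (-48) = 3492.

Var[R] = 3492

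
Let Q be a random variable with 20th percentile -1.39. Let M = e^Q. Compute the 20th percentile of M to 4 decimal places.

20th percentile of M = 0.2491

e^Q is increasing, so P_{20}(M) = g(P_{20}(Q)) ≈ 0.2491.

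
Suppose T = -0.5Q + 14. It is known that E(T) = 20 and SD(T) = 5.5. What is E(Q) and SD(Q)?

E(Q) = -12, SD(Q) = 11

From T = -0.5Q + 14: E(T) = a·E(Q) + b, so E(Q) = (E(T) − b)/a = (20 − 14)/(-0.5) = -12.
SD(T) = |a|·SD(Q), so SD(Q) = 5.5/|-0.5| = 11.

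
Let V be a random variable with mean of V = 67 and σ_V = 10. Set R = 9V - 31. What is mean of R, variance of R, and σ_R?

mean of R = 572, variance of R = 8100, σ_R = 90

R = 9V - 31 is linear with a = 9, b = -31.
mean of R = a·mean of V + b = 9·67 + (-31) = 572.
variance of V = 10² = 100.
variance of R = a²·variance of V = 9²·100 = 8100 (the additive constant -31 does not affect variance).
σ_R = |a|·σ_V = |9|·10 = 90.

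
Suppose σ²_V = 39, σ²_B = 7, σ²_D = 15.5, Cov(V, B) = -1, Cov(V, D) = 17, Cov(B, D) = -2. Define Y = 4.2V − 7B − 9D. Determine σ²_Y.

σ²_Y = 808.06

σ²_Y = a²·σ²_V + b²·σ²_B + c²·σ²_D + 2ab·Cov(V, B) + 2ac·Cov(V, D) + 2bc·Cov(B, D), with a = 4.2, b = -7, c = -9.
= 687.96 + 343 + 1255.5 + 58.8 + (-1285.2) + (-252)
= 808.06.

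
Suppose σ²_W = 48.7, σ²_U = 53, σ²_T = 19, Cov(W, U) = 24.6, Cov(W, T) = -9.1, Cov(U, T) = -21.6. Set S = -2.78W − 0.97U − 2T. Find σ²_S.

σ²_S = 449.9135

σ²_S = a²·σ²_W + b²·σ²_U + c²·σ²_T + 2ab·Cov(W, U) + 2ac·Cov(W, T) + 2bc·Cov(U, T), with a = -2.78, b = -0.97, c = -2.
= 376.37308 + 49.8677 + 76 + 132.67272 + (-101.192) + (-83.808)
= 449.9135.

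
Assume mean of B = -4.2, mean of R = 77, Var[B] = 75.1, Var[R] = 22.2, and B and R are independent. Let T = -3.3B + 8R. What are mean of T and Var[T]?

mean of T = 629.86, Var[T] = 2238.639

mean of T = (-3.3)·mean of B + 8·mean of R = (-3.3)·(-4.2) + 8·77 = 629.86.
Var[T] = a²·Var[B] + b²·Var[R] + 2ab·covariance of B and R with a = -3.3, b = 8.
Independence gives covariance of B and R = 0.
= (-3.3)²·75.1 + 8²·22.2 + 2·(-3.3)·8·0
= 817.839 + 1420.8 + 0 = 2238.639.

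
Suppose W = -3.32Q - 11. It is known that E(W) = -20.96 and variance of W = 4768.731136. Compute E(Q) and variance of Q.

E(Q) = 3, variance of Q = 432.64

From W = -3.32Q - 11: E(W) = a·E(Q) + b, so E(Q) = (E(W) − b)/a = (-20.96 − (-11))/(-3.32) = 3.
variance of W = a²·variance of Q, so variance of Q = 4768.731136/(-3.32)² = 432.64.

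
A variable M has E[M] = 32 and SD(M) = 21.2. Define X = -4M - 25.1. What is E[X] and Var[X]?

X = -4M - 25.1 is linear with a = -4, b = -25.1.
E[X] = a·E[M] + b = (-4)·32 + (-25.1) = -153.1.
Var[M] = 21.2² = 449.44.
Var[X] = a²·Var[M] = (-4)²·449.44 = 7191.04 (the additive constant -25.1 does not affect variance).

E[X] = -153.1, Var[X] = 7191.04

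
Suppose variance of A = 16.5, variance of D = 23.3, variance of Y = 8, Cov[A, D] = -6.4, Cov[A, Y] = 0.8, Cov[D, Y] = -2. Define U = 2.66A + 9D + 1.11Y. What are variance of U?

variance of U = a²·variance of A + b²·variance of D + c²·variance of Y + 2ab·Cov[A, D] + 2ac·Cov[A, Y] + 2bc·Cov[D, Y], with a = 2.66, b = 9, c = 1.11.
= 116.7474 + 1887.3 + 9.8568 + (-306.432) + 4.72416 + (-39.96)
= 1672.23636.

variance of U = 1672.23636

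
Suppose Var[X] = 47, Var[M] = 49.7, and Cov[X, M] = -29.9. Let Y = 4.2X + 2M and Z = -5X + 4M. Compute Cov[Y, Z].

Cov[Y, Z] = -792.72

By bilinearity, Cov[Y, Z] = ac·Var[X] + bd·Var[M] + (ad+bc)·Cov[X, M], with a=4.2, b=2, c=-5, d=4.
ac·Var[X] = 4.2·(-5)·47 = -987
bd·Var[M] = 2·4·49.7 = 397.6
(ad+bc)·Cov[X, M] = (6.8)·(-29.9) = -203.32
Cov[Y, Z] = -987 + 397.6 + (-203.32) = -792.72.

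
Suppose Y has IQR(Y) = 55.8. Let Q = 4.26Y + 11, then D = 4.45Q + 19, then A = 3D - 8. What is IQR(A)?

IQR(A) = 3173.4018

IQR(Q) = |4.26|·55.8 = 237.708.
IQR(D) = |4.45|·237.708 = 1057.8006.
IQR(A) = |3|·1057.8006 = 3173.4018.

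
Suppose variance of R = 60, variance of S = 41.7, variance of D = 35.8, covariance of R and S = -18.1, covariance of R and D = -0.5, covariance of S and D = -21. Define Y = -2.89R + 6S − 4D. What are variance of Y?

variance of Y = 4199.274

variance of Y = a²·variance of R + b²·variance of S + c²·variance of D + 2ab·covariance of R and S + 2ac·covariance of R and D + 2bc·covariance of S and D, with a = -2.89, b = 6, c = -4.
= 501.126 + 1501.2 + 572.8 + 627.708 + (-11.56) + 1008
= 4199.274.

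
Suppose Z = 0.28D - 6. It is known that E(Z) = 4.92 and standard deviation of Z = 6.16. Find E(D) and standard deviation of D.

E(D) = 39, standard deviation of D = 22

From Z = 0.28D - 6: E(Z) = a·E(D) + b, so E(D) = (E(Z) − b)/a = (4.92 − (-6))/0.28 = 39.
standard deviation of Z = |a|·standard deviation of D, so standard deviation of D = 6.16/|0.28| = 22.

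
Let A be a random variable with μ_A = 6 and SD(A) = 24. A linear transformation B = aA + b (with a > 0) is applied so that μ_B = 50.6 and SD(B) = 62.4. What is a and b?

a = 2.6, b = 35

SD(B) = a·SD(A) (a > 0), so a = 62.4/24 = 2.6.
μ_B = a·μ_A + b, so b = 50.6 − 2.6·6 = 35.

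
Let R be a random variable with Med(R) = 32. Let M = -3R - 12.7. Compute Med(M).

A linear map preserves order up to sign, so Med(M) = a·Med(R) + b = (-3)·32 + (-12.7) = -108.7.

Med(M) = -108.7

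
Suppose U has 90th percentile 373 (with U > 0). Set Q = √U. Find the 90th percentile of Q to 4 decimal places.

90th percentile of Q = 19.3132

√U is increasing, so P_{90}(Q) = g(P_{90}(U)) ≈ 19.3132.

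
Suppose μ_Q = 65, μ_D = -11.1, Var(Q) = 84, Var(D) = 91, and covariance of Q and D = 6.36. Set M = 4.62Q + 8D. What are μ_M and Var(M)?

μ_M = 211.5, Var(M) = 8087.0608

μ_M = 4.62·μ_Q + 8·μ_D = 4.62·65 + 8·(-11.1) = 211.5.
Var(M) = a²·Var(Q) + b²·Var(D) + 2ab·covariance of Q and D with a = 4.62, b = 8.
= 4.62²·84 + 8²·91 + 2·4.62·8·6.36
= 1792.9296 + 5824 + 470.1312 = 8087.0608.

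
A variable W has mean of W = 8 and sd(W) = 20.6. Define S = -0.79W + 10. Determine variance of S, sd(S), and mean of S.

S = -0.79W + 10 is linear with a = -0.79, b = 10.
variance of W = 20.6² = 424.36.
variance of S = a²·variance of W = (-0.79)²·424.36 = 264.843076 (the additive constant 10 does not affect variance).
sd(S) = |a|·sd(W) = |-0.79|·20.6 = 16.274.
mean of S = a·mean of W + b = (-0.79)·8 + 10 = 3.68.

variance of S = 264.843076, sd(S) = 16.274, mean of S = 3.68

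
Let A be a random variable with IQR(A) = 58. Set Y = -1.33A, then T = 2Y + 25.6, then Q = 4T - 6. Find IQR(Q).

IQR(Q) = 617.12

IQR(Y) = |-1.33|·58 = 77.14.
IQR(T) = |2|·77.14 = 154.28.
IQR(Q) = |4|·154.28 = 617.12.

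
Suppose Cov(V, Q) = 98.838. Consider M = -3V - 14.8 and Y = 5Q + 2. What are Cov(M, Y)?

Cov(M, Y) = a·c·Cov(V, Q) = (-3)·5·98.838 = -1482.57. Additive constants drop out.

Cov(M, Y) = -1482.57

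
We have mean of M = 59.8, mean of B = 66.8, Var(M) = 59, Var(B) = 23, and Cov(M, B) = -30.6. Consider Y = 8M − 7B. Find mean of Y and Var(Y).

mean of Y = 8·mean of M + (-7)·mean of B = 8·59.8 + (-7)·66.8 = 10.8.
Var(Y) = a²·Var(M) + b²·Var(B) + 2ab·Cov(M, B) with a = 8, b = -7.
= 8²·59 + (-7)²·23 + 2·8·(-7)·(-30.6)
= 3776 + 1127 + 3427.2 = 8330.2.

mean of Y = 10.8, Var(Y) = 8330.2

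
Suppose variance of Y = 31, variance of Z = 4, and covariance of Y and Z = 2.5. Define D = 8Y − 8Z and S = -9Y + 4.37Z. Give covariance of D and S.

By bilinearity, covariance of D and S = ac·variance of Y + bd·variance of Z + (ad+bc)·covariance of Y and Z, with a=8, b=-8, c=-9, d=4.37.
ac·variance of Y = 8·(-9)·31 = -2232
bd·variance of Z = (-8)·4.37·4 = -139.84
(ad+bc)·covariance of Y and Z = (106.96)·2.5 = 267.4
covariance of D and S = -2232 + (-139.84) + 267.4 = -2104.44.

covariance of D and S = -2104.44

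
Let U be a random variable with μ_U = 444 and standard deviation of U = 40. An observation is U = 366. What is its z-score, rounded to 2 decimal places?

z = -1.95

z = (U − μ_U) / standard deviation of U = (366 − 444) / 40 = -1.95.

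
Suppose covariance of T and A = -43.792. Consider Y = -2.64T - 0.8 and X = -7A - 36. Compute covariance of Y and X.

covariance of Y and X = -809.27616

covariance of Y and X = a·c·covariance of T and A = (-2.64)·(-7)·(-43.792) = -809.27616. Additive constants drop out.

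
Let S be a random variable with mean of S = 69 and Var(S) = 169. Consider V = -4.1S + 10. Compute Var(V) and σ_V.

V = -4.1S + 10 is linear with a = -4.1, b = 10.
Var(V) = a²·Var(S) = (-4.1)²·169 = 2840.89 (the additive constant 10 does not affect variance).
σ_S = √169 = 13.
σ_V = |a|·σ_S = |-4.1|·13 = 53.3.

Var(V) = 2840.89, σ_V = 53.3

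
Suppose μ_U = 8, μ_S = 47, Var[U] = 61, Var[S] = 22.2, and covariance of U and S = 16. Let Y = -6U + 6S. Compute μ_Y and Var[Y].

μ_Y = (-6)·μ_U + 6·μ_S = (-6)·8 + 6·47 = 234.
Var[Y] = a²·Var[U] + b²·Var[S] + 2ab·covariance of U and S with a = -6, b = 6.
= (-6)²·61 + 6²·22.2 + 2·(-6)·6·16
= 2196 + 799.2 + (-1152) = 1843.2.

μ_Y = 234, Var[Y] = 1843.2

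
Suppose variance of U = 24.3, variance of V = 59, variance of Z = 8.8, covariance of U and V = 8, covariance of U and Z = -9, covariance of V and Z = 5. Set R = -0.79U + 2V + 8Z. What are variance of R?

variance of R = 1062.84563

variance of R = a²·variance of U + b²·variance of V + c²·variance of Z + 2ab·covariance of U and V + 2ac·covariance of U and Z + 2bc·covariance of V and Z, with a = -0.79, b = 2, c = 8.
= 15.16563 + 236 + 563.2 + (-25.28) + 113.76 + 160
= 1062.84563.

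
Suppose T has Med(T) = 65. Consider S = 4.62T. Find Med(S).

Med(S) = 300.3

A linear map preserves order up to sign, so Med(S) = a·Med(T) + b = 4.62·65 = 300.3.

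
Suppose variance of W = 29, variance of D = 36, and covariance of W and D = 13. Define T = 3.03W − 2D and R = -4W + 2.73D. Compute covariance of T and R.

By bilinearity, covariance of T and R = ac·variance of W + bd·variance of D + (ad+bc)·covariance of W and D, with a=3.03, b=-2, c=-4, d=2.73.
ac·variance of W = 3.03·(-4)·29 = -351.48
bd·variance of D = (-2)·2.73·36 = -196.56
(ad+bc)·covariance of W and D = (16.2719)·13 = 211.5347
covariance of T and R = -351.48 + (-196.56) + 211.5347 = -336.5053.

covariance of T and R = -336.5053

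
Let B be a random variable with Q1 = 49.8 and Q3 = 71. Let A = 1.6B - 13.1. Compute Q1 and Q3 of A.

a = 1.6 > 0: Q1(A) = a·Q1(B)+b = 66.58, Q3(A) = a·Q3(B)+b = 100.5.

Q1(A) = 66.58, Q3(A) = 100.5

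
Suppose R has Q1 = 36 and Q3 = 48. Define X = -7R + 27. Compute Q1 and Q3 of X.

a = -7 < 0 reverses order: Q1(X) comes from Q3(R), Q3(X) from Q1(R).
Q1(X) = (-7)·48 + 27 = -309; Q3(X) = (-7)·36 + 27 = -225.

Q1(X) = -309, Q3(X) = -225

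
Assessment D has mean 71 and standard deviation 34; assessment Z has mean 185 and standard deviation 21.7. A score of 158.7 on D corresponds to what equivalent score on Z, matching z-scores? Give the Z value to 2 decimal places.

z = (158.7 − 71)/34 ≈ 2.5794.
Z = 185 + z·21.7 = 185 + (158.7 − 71)·21.7/34 ≈ 240.97.

Z = 240.97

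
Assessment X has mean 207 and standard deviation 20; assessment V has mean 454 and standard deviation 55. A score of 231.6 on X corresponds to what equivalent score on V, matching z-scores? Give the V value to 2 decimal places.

z = (231.6 − 207)/20 = 1.23.
V = 454 + z·55 = 454 + (231.6 − 207)·55/20 = 521.65.

V = 521.65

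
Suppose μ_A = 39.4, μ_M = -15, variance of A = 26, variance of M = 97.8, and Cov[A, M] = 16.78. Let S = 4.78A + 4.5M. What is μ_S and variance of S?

μ_S = 4.78·μ_A + 4.5·μ_M = 4.78·39.4 + 4.5·(-15) = 120.832.
variance of S = a²·variance of A + b²·variance of M + 2ab·Cov[A, M] with a = 4.78, b = 4.5.
= 4.78²·26 + 4.5²·97.8 + 2·4.78·4.5·16.78
= 594.0584 + 1980.45 + 721.8756 = 3296.384.

μ_S = 120.832, variance of S = 3296.384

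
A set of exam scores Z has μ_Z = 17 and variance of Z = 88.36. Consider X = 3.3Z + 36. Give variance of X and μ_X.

X = 3.3Z + 36 is linear with a = 3.3, b = 36.
variance of X = a²·variance of Z = 3.3²·88.36 = 962.2404 (the additive constant 36 does not affect variance).
μ_X = a·μ_Z + b = 3.3·17 + 36 = 92.1.

variance of X = 962.2404, μ_X = 92.1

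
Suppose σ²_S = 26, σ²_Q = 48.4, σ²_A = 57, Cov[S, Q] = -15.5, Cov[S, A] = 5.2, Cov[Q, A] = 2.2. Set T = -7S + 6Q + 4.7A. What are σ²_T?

σ²_T = 5359.45

σ²_T = a²·σ²_S + b²·σ²_Q + c²·σ²_A + 2ab·Cov[S, Q] + 2ac·Cov[S, A] + 2bc·Cov[Q, A], with a = -7, b = 6, c = 4.7.
= 1274 + 1742.4 + 1259.13 + 1302 + (-342.16) + 124.08
= 5359.45.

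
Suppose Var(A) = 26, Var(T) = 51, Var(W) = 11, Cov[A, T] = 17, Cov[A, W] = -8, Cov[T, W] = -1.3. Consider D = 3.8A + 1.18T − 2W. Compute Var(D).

Var(D) = a²·Var(A) + b²·Var(T) + c²·Var(W) + 2ab·Cov[A, T] + 2ac·Cov[A, W] + 2bc·Cov[T, W], with a = 3.8, b = 1.18, c = -2.
= 375.44 + 71.0124 + 44 + 152.456 + 121.6 + 6.136
= 770.6444.

Var(D) = 770.6444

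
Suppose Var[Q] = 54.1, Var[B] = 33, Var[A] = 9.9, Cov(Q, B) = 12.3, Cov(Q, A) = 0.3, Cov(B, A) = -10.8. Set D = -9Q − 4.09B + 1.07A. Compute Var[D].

Var[D] = 5939.73789

Var[D] = a²·Var[Q] + b²·Var[B] + c²·Var[A] + 2ab·Cov(Q, B) + 2ac·Cov(Q, A) + 2bc·Cov(B, A), with a = -9, b = -4.09, c = 1.07.
= 4382.1 + 552.0273 + 11.33451 + 905.526 + (-5.778) + 94.52808
= 5939.73789.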